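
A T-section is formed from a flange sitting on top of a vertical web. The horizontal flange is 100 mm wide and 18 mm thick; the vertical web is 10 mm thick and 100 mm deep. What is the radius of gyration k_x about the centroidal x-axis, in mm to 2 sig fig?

k_x ≈ 33 mm

Split into non-overlapping primitives; take the origin at the lower-left of the bounding box.
Flange: 100 × 18, A = 1 800 mm², y = 109 mm, Ī = 48 600 mm⁴.
Web: 10 × 100, A = 1 000 mm², y = 50 mm, Ī = 833 333 mm⁴.
Centroid: ȳ = ΣA·y / ΣA = 87.93 mm.
Transfer each piece to the centroidal x-axis using Ī + A·d² with d = y − 87.93:
  flange: d = 21.07 mm → contributes +847 809 mm⁴
  web: d = -37.93 mm → contributes +2 271 910 mm⁴
Total I = 3 119 719 mm⁴.
Radius of gyration: k = √(I/A) = √(3 119 719 / 2 800) = 33.38 mm.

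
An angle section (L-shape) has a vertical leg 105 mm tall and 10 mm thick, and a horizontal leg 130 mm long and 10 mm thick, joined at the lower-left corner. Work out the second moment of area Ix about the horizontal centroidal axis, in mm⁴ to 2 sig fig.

Split into non-overlapping primitives; take the origin at the lower-left of the bounding box.
Vertical leg: 10 × 105, A = 1 050 mm², y = 52.5 mm, Ī = 964 688 mm⁴.
Horizontal leg (remainder): 120 × 10, A = 1 200 mm², y = 5 mm, Ī = 10 000 mm⁴.
Centroid: ȳ = ΣA·y / ΣA = 27.17 mm.
Transfer each piece to the horizontal centroidal axis using Ī + A·d² with d = y − 27.17:
  vertical leg: d = 25.33 mm → contributes +1 638 554 mm⁴
  horizontal leg (remainder): d = -22.17 mm → contributes +599 633 mm⁴
Total I = 2 238 188 mm⁴.

Ix ≈ 2.2 × 10⁶ mm⁴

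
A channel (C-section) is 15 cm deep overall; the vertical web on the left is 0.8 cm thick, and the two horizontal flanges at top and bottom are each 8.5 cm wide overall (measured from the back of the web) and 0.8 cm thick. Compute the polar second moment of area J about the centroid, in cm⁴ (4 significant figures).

J ≈ 1018 cm⁴

Split into non-overlapping primitives; take the origin at the lower-left of the bounding box.
Web: 0.8 × 15, A = 12 cm², y = 7.5 cm, Ī = 225 cm⁴.
Top flange (beyond web): 7.7 × 0.8, A = 6.16 cm², y = 14.6 cm, Ī = 0.328533 cm⁴.
Bottom flange (beyond web): 7.7 × 0.8, A = 6.16 cm², y = 0.4 cm, Ī = 0.328533 cm⁴.
By symmetry the centroid is at mid-height, ȳ = 7.5 cm.
Transfer each piece to the centroidal x-axis using Ī + A·d² with d = y − 7.5:
  web: d = 0 cm → contributes +225 cm⁴
  top flange (beyond web): d = 7.1 cm → contributes +310.854 cm⁴
  bottom flange (beyond web): d = -7.1 cm → contributes +310.854 cm⁴
Total I = 846.708 cm⁴.
For the y-axis: x̄ = 2.55296 cm.
Repeating about the centroidal y-axis gives I_y = 171.312 cm⁴.
Polar second moment: J = I_x + I_y = 1018.02 cm⁴.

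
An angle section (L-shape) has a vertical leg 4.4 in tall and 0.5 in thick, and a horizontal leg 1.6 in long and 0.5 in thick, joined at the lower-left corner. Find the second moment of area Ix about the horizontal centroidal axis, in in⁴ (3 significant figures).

Ix ≈ 5.23 in⁴

Break the section into simple shapes (no overlaps), measuring from the bottom-left corner of the bounding box.
Vertical leg: 0.5 × 4.4, A = 2.2 in², y = 2.2 in, Ī = 3.5493 in⁴.
Horizontal leg (remainder): 1.1 × 0.5, A = 0.55 in², y = 0.25 in, Ī = 0.011458 in⁴.
Centroid: ȳ = ΣA·y / ΣA = 1.81 in.
Transfer each piece to the horizontal centroidal axis using Ī + A·d² with d = y − 1.81:
  vertical leg: d = 0.39 in → contributes +3.884 in⁴
  horizontal leg (remainder): d = -1.56 in → contributes +1.3499 in⁴
Total I = 5.2339 in⁴.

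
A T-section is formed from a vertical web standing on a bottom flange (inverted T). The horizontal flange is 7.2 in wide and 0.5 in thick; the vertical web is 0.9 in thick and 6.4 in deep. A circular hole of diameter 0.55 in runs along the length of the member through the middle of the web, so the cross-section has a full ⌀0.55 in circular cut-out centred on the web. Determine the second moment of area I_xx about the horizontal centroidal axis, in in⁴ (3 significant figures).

I_xx ≈ 45.7 in⁴

Decompose the section into non-overlapping parts with the origin at the bottom-left of its bounding rectangle.
Flange: 7.2 × 0.5, A = 3.6 in², y = 0.25 in, Ī = 0.075 in⁴.
Web: 0.9 × 6.4, A = 5.76 in², y = 3.7 in, Ī = 19.661 in⁴.
Hole (subtracted): ⌀0.55, A = 0.23758 in², y = 3.7 in, Ī = 0.0044918 in⁴.
Centroid: ȳ = ΣA·y / ΣA = 2.3385 in.
Transfer each piece to the horizontal centroidal axis using Ī + A·d² with d = y − 2.3385:
  flange: d = -2.0885 in → contributes +15.778 in⁴
  web: d = 1.3615 in → contributes +30.338 in⁴
  hole: d = 1.3615 in → contributes −0.44488 in⁴
Total I = 45.671 in⁴.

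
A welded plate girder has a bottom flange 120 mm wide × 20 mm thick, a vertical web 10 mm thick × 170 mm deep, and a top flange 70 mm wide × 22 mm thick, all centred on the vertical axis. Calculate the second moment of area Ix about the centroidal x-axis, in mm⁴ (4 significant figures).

Ix ≈ 3.895 × 10⁷ mm⁴

Treat the section as a set of non-overlapping primitives; coordinates are from the bounding-box lower-left.
Bottom plate: 120 × 20, A = 2 400 mm², y = 10 mm, Ī = 80 000 mm⁴.
Web plate: 10 × 170, A = 1 700 mm², y = 105 mm, Ī = 4 094 167 mm⁴.
Top plate: 70 × 22, A = 1 540 mm², y = 201 mm, Ī = 62113.3 mm⁴.
Centroid: ȳ = ΣA·y / ΣA = 90.7872 mm.
Transfer each piece to the centroidal x-axis using Ī + A·d² with d = y − 90.7872:
  bottom plate: d = -80.7872 mm → contributes +15 743 785 mm⁴
  web plate: d = 14.2128 mm → contributes +4 437 571 mm⁴
  top plate: d = 110.213 mm → contributes +18 768 268 mm⁴
Total I = 38 949 625 mm⁴.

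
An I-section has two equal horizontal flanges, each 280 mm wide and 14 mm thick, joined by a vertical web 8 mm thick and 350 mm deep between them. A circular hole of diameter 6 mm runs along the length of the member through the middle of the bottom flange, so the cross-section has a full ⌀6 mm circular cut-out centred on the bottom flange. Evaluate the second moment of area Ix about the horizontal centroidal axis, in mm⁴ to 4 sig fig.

Decompose the section into non-overlapping parts with the origin at the bottom-left of its bounding rectangle.
Bottom flange: 280 × 14, A = 3 920 mm², y = 7 mm, Ī = 64026.7 mm⁴.
Web: 8 × 350, A = 2 800 mm², y = 189 mm, Ī = 28 583 333 mm⁴.
Top flange: 280 × 14, A = 3 920 mm², y = 371 mm, Ī = 64026.7 mm⁴.
Hole (subtracted): ⌀6, A = 28.2743 mm², y = 7 mm, Ī = 63.6173 mm⁴.
Centroid: ȳ = ΣA·y / ΣA = 189.485 mm.
Transfer each piece to the horizontal centroidal axis using Ī + A·d² with d = y − 189.485:
  bottom flange: d = -182.485 mm → contributes +130 602 963 mm⁴
  web: d = -0.484929 mm → contributes +28 583 992 mm⁴
  top flange: d = 181.515 mm → contributes +129 219 094 mm⁴
  hole: d = -182.485 mm → contributes −941 620 mm⁴
Total I = 287 464 429 mm⁴.

Ix ≈ 2.875 × 10⁸ mm⁴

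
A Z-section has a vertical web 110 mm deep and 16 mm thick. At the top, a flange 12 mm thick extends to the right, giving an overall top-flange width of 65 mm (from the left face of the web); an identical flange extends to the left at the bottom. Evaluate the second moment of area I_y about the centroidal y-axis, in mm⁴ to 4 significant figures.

I_y ≈ 1.515 × 10⁶ mm⁴

Split into non-overlapping primitives; take the origin at the lower-left of the bounding box.
Web: 16 × 110, A = 1 760 mm², x = 57 mm, Ī = 37546.7 mm⁴.
Top flange (beyond web): 49 × 12, A = 588 mm², x = 89.5 mm, Ī = 117 649 mm⁴.
Bottom flange (beyond web): 49 × 12, A = 588 mm², x = 24.5 mm, Ī = 117 649 mm⁴.
Centroid: x̄ = ΣA·x / ΣA = 57 mm.
Transfer each piece to the centroidal y-axis using Ī + A·d² with d = x − 57:
  web: d = 0 mm → contributes +37546.7 mm⁴
  top flange (beyond web): d = 32.5 mm → contributes +738 724 mm⁴
  bottom flange (beyond web): d = -32.5 mm → contributes +738 724 mm⁴
Total I = 1 514 995 mm⁴.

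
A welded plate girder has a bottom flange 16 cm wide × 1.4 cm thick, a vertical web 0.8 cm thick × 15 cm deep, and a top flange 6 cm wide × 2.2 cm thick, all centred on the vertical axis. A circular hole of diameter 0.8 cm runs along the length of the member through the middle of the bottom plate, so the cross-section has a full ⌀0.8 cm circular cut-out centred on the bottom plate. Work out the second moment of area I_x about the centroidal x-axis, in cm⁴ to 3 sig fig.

Break the section into simple shapes (no overlaps), measuring from the bottom-left corner of the bounding box.
Bottom plate: 16 × 1.4, A = 22.4 cm², y = 0.7 cm, Ī = 3.6587 cm⁴.
Web plate: 0.8 × 15, A = 12 cm², y = 8.9 cm, Ī = 225 cm⁴.
Top plate: 6 × 2.2, A = 13.2 cm², y = 17.5 cm, Ī = 5.324 cm⁴.
Hole (subtracted): ⌀0.8, A = 0.50265 cm², y = 0.7 cm, Ī = 0.020106 cm⁴.
Centroid: ȳ = ΣA·y / ΣA = 7.4978 cm.
Transfer each piece to the centroidal x-axis using Ī + A·d² with d = y − 7.4978:
  bottom plate: d = -6.7978 cm → contributes +1038.8 cm⁴
  web plate: d = 1.4022 cm → contributes +248.59 cm⁴
  top plate: d = 10.002 cm → contributes +1325.9 cm⁴
  hole: d = -6.7978 cm → contributes −23.248 cm⁴
Total I = 2 590 cm⁴.

I_x ≈ 2590 cm⁴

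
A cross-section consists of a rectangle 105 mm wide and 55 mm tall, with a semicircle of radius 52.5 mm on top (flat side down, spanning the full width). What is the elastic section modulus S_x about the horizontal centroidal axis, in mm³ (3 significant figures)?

S_x ≈ 1.44 × 10⁵ mm³

Treat the section as a set of non-overlapping primitives; coordinates are from the bounding-box lower-left.
Rectangular body: 105 × 55, A = 5 775 mm², y = 27.5 mm, Ī = 1 455 781 mm⁴.
Semicircular cap: semicircle r = 52.5, A = 4329.5 mm², y = 77.282 mm, Ī = 833 814 mm⁴.
Centroid: ȳ = ΣA·y / ΣA = 48.83 mm.
Transfer each piece to the horizontal centroidal axis using Ī + A·d² with d = y − 48.83:
  rectangular body: d = -21.33 mm → contributes +4 083 253 mm⁴
  semicircular cap: d = 28.452 mm → contributes +4 338 519 mm⁴
Total I = 8 421 772 mm⁴.
Extreme fibre distance c = 58.67 mm; S = I/c = 143 545 mm³.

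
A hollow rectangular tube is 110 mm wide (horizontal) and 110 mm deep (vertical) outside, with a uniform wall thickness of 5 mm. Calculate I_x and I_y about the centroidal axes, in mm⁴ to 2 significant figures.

Decompose the section into non-overlapping parts with the origin at the bottom-left of its bounding rectangle.
Outer rectangle: 110 × 110, A = 12 100 mm², y = 55 mm, Ī = 12 200 833 mm⁴.
Inner void (subtracted): 100 × 100, A = 10 000 mm², y = 55 mm, Ī = 8 333 333 mm⁴.
By symmetry the centroid is at mid-height, ȳ = 55 mm.
All pieces are centred on the centroidal x-axis, so I = ΣĪ (holes subtracted) = 3 867 500 mm⁴.
Repeating about the centroidal y-axis gives I_y = 3 867 500 mm⁴.

I_x ≈ 3.9 × 10⁶ mm⁴, I_y ≈ 3.9 × 10⁶ mm⁴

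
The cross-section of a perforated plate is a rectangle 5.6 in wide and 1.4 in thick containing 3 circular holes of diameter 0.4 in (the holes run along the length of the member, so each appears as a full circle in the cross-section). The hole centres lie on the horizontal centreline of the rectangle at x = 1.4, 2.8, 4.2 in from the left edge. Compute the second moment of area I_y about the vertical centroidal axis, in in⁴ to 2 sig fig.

Split into non-overlapping primitives; take the origin at the lower-left of the bounding box.
Plate: 5.6 × 1.4, A = 7.84 in², x = 2.8 in, Ī = 20.49 in⁴.
Hole 1 (subtracted): ⌀0.4, A = 0.1257 in², x = 1.4 in, Ī = 0.001257 in⁴.
Hole 2 (subtracted): ⌀0.4, A = 0.1257 in², x = 2.8 in, Ī = 0.001257 in⁴.
Hole 3 (subtracted): ⌀0.4, A = 0.1257 in², x = 4.2 in, Ī = 0.001257 in⁴.
By symmetry the centroid is at mid-width, x̄ = 2.8 in.
Transfer each piece to the vertical centroidal axis using Ī + A·d² with d = x − 2.8:
  plate: d = 0 in → contributes +20.49 in⁴
  hole 1: d = -1.4 in → contributes −0.2476 in⁴
  hole 2: d = 0 in → contributes −0.001257 in⁴
  hole 3: d = 1.4 in → contributes −0.2476 in⁴
Total I = 19.99 in⁴.

I_y ≈ 20 in⁴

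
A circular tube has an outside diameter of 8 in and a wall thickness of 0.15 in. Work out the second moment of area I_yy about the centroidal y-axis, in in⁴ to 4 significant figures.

I_yy ≈ 28.50 in⁴

Split into non-overlapping primitives; take the origin at the lower-left of the bounding box.
Outer circle: ⌀8, A = 50.2655 in², x = 4 in, Ī = 201.062 in⁴.
Bore (subtracted): ⌀7.7, A = 46.5663 in², x = 4 in, Ī = 172.557 in⁴.
By symmetry the centroid is at mid-width, x̄ = 4 in.
All pieces are centred on the centroidal y-axis, so I = ΣĪ (holes subtracted) = 28.5048 in⁴.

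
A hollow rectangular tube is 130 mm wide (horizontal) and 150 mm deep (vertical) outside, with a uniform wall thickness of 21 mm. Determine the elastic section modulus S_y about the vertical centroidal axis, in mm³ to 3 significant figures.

S_y ≈ 3.28 × 10⁵ mm³

Treat the section as a set of non-overlapping primitives; coordinates are from the bounding-box lower-left.
Outer rectangle: 130 × 150, A = 19 500 mm², x = 65 mm, Ī = 27 462 500 mm⁴.
Inner void (subtracted): 88 × 108, A = 9 504 mm², x = 65 mm, Ī = 6 133 248 mm⁴.
By symmetry the centroid is at mid-width, x̄ = 65 mm.
All pieces are centred on the vertical centroidal axis, so I = ΣĪ (holes subtracted) = 21 329 252 mm⁴.
Extreme fibre distance c = 65 mm; S = I/c = 328 142 mm³.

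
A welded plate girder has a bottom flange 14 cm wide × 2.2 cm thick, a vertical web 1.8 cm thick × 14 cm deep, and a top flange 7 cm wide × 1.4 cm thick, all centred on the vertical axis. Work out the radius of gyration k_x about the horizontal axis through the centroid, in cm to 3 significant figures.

Split into non-overlapping primitives; take the origin at the lower-left of the bounding box.
Bottom plate: 14 × 2.2, A = 30.8 cm², y = 1.1 cm, Ī = 12.423 cm⁴.
Web plate: 1.8 × 14, A = 25.2 cm², y = 9.2 cm, Ī = 411.6 cm⁴.
Top plate: 7 × 1.4, A = 9.8 cm², y = 16.9 cm, Ī = 1.6007 cm⁴.
Centroid: ȳ = ΣA·y / ΣA = 6.5553 cm.
Transfer each piece to the horizontal axis through the centroid using Ī + A·d² with d = y − 6.5553:
  bottom plate: d = -5.4553 cm → contributes +929.05 cm⁴
  web plate: d = 2.6447 cm → contributes +587.86 cm⁴
  top plate: d = 10.345 cm → contributes +1050.3 cm⁴
Total I = 2567.2 cm⁴.
Radius of gyration: k = √(I/A) = √(2567.2 / 65.8) = 6.2462 cm.

k_x ≈ 6.25 cm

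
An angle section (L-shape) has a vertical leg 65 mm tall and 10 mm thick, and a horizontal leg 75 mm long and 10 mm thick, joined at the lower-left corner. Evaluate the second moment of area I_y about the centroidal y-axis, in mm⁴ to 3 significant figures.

I_y ≈ 6.91 × 10⁵ mm⁴

Treat the section as a set of non-overlapping primitives; coordinates are from the bounding-box lower-left.
Vertical leg: 10 × 65, A = 650 mm², x = 5 mm, Ī = 5416.7 mm⁴.
Horizontal leg (remainder): 65 × 10, A = 650 mm², x = 42.5 mm, Ī = 228 854 mm⁴.
Centroid: x̄ = ΣA·x / ΣA = 23.75 mm.
Transfer each piece to the centroidal y-axis using Ī + A·d² with d = x − 23.75:
  vertical leg: d = -18.75 mm → contributes +233 932 mm⁴
  horizontal leg (remainder): d = 18.75 mm → contributes +457 370 mm⁴
Total I = 691 302 mm⁴.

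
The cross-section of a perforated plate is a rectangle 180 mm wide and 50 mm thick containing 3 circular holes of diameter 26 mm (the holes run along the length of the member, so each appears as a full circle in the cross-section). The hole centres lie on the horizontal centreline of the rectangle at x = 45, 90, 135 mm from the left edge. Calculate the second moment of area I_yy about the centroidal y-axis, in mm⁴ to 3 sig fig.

I_yy ≈ 2.21 × 10⁷ mm⁴

Break the section into simple shapes (no overlaps), measuring from the bottom-left corner of the bounding box.
Plate: 180 × 50, A = 9 000 mm², x = 90 mm, Ī = 24 300 000 mm⁴.
Hole 1 (subtracted): ⌀26, A = 530.93 mm², x = 45 mm, Ī = 22 432 mm⁴.
Hole 2 (subtracted): ⌀26, A = 530.93 mm², x = 90 mm, Ī = 22 432 mm⁴.
Hole 3 (subtracted): ⌀26, A = 530.93 mm², x = 135 mm, Ī = 22 432 mm⁴.
By symmetry the centroid is at mid-width, x̄ = 90 mm.
Transfer each piece to the centroidal y-axis using Ī + A·d² with d = x − 90:
  plate: d = 0 mm → contributes +24 300 000 mm⁴
  hole 1: d = -45 mm → contributes −1 097 563 mm⁴
  hole 2: d = 0 mm → contributes −22 432 mm⁴
  hole 3: d = 45 mm → contributes −1 097 563 mm⁴
Total I = 22 082 442 mm⁴.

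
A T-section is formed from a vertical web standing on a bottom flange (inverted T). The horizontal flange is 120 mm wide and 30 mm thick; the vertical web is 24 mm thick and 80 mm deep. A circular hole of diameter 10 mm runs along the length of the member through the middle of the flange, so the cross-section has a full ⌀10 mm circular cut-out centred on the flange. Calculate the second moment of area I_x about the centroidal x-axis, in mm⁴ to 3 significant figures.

I_x ≈ 5.05 × 10⁶ mm⁴

Treat the section as a set of non-overlapping primitives; coordinates are from the bounding-box lower-left.
Flange: 120 × 30, A = 3 600 mm², y = 15 mm, Ī = 270 000 mm⁴.
Web: 24 × 80, A = 1 920 mm², y = 70 mm, Ī = 1 024 000 mm⁴.
Hole (subtracted): ⌀10, A = 78.54 mm², y = 15 mm, Ī = 490.87 mm⁴.
Centroid: ȳ = ΣA·y / ΣA = 34.407 mm.
Transfer each piece to the centroidal x-axis using Ī + A·d² with d = y − 34.407:
  flange: d = -19.407 mm → contributes +1 625 812 mm⁴
  web: d = 35.593 mm → contributes +3 456 435 mm⁴
  hole: d = -19.407 mm → contributes −30 070 mm⁴
Total I = 5 052 177 mm⁴.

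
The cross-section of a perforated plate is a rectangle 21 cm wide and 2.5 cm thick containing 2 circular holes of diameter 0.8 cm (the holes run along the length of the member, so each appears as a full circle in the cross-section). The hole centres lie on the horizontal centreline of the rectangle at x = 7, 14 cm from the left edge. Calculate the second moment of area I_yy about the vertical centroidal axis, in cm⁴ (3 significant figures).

I_yy ≈ 1920 cm⁴

Break the section into simple shapes (no overlaps), measuring from the bottom-left corner of the bounding box.
Plate: 21 × 2.5, A = 52.5 cm², x = 10.5 cm, Ī = 1929.4 cm⁴.
Hole 1 (subtracted): ⌀0.8, A = 0.50265 cm², x = 7 cm, Ī = 0.020106 cm⁴.
Hole 2 (subtracted): ⌀0.8, A = 0.50265 cm², x = 14 cm, Ī = 0.020106 cm⁴.
By symmetry the centroid is at mid-width, x̄ = 10.5 cm.
Transfer each piece to the vertical centroidal axis using Ī + A·d² with d = x − 10.5:
  plate: d = 0 cm → contributes +1929.4 cm⁴
  hole 1: d = -3.5 cm → contributes −6.1776 cm⁴
  hole 2: d = 3.5 cm → contributes −6.1776 cm⁴
Total I = 1 917 cm⁴.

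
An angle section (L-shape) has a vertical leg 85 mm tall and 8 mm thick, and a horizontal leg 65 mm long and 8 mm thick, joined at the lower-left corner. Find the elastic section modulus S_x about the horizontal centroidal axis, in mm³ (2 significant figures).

Decompose the section into non-overlapping parts with the origin at the bottom-left of its bounding rectangle.
Vertical leg: 8 × 85, A = 680 mm², y = 42.5 mm, Ī = 409 417 mm⁴.
Horizontal leg (remainder): 57 × 8, A = 456 mm², y = 4 mm, Ī = 2 432 mm⁴.
Centroid: ȳ = ΣA·y / ΣA = 27.05 mm.
Transfer each piece to the horizontal centroidal axis using Ī + A·d² with d = y − 27.05:
  vertical leg: d = 15.45 mm → contributes +571 823 mm⁴
  horizontal leg (remainder): d = -23.05 mm → contributes +244 617 mm⁴
Total I = 816 440 mm⁴.
Extreme fibre distance c = 57.95 mm; S = I/c = 14 088 mm³.

S_x ≈ 1.4 × 10⁴ mm³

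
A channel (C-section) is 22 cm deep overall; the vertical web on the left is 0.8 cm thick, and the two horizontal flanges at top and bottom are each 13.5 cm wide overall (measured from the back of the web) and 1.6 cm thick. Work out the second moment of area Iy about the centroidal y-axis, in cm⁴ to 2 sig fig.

Iy ≈ 1100 cm⁴

Treat the section as a set of non-overlapping primitives; coordinates are from the bounding-box lower-left.
Web: 0.8 × 22, A = 17.6 cm², x = 0.4 cm, Ī = 0.9387 cm⁴.
Top flange (beyond web): 12.7 × 1.6, A = 20.32 cm², x = 7.15 cm, Ī = 273.1 cm⁴.
Bottom flange (beyond web): 12.7 × 1.6, A = 20.32 cm², x = 7.15 cm, Ī = 273.1 cm⁴.
Centroid: x̄ = ΣA·x / ΣA = 5.11 cm.
Transfer each piece to the centroidal y-axis using Ī + A·d² with d = x − 5.11:
  web: d = -4.71 cm → contributes +391.4 cm⁴
  top flange (beyond web): d = 2.04 cm → contributes +357.7 cm⁴
  bottom flange (beyond web): d = 2.04 cm → contributes +357.7 cm⁴
Total I = 1 107 cm⁴.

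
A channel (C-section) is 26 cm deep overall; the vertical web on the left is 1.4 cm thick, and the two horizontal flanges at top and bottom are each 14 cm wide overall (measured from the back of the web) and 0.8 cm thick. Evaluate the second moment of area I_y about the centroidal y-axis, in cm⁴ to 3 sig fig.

I_y ≈ 908 cm⁴

Split into non-overlapping primitives; take the origin at the lower-left of the bounding box.
Web: 1.4 × 26, A = 36.4 cm², x = 0.7 cm, Ī = 5.9453 cm⁴.
Top flange (beyond web): 12.6 × 0.8, A = 10.08 cm², x = 7.7 cm, Ī = 133.36 cm⁴.
Bottom flange (beyond web): 12.6 × 0.8, A = 10.08 cm², x = 7.7 cm, Ī = 133.36 cm⁴.
Centroid: x̄ = ΣA·x / ΣA = 3.195 cm.
Transfer each piece to the centroidal y-axis using Ī + A·d² with d = x − 3.195:
  web: d = -2.495 cm → contributes +232.55 cm⁴
  top flange (beyond web): d = 4.505 cm → contributes +337.93 cm⁴
  bottom flange (beyond web): d = 4.505 cm → contributes +337.93 cm⁴
Total I = 908.4 cm⁴.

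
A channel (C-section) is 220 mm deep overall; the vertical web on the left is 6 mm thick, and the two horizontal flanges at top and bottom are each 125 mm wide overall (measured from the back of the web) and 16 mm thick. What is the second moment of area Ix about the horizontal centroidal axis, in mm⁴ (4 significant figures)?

Ix ≈ 4.502 × 10⁷ mm⁴

Treat the section as a set of non-overlapping primitives; coordinates are from the bounding-box lower-left.
Web: 6 × 220, A = 1 320 mm², y = 110 mm, Ī = 5 324 000 mm⁴.
Top flange (beyond web): 119 × 16, A = 1 904 mm², y = 212 mm, Ī = 40618.7 mm⁴.
Bottom flange (beyond web): 119 × 16, A = 1 904 mm², y = 8 mm, Ī = 40618.7 mm⁴.
By symmetry the centroid is at mid-height, ȳ = 110 mm.
Transfer each piece to the horizontal centroidal axis using Ī + A·d² with d = y − 110:
  web: d = 0 mm → contributes +5 324 000 mm⁴
  top flange (beyond web): d = 102 mm → contributes +19 849 835 mm⁴
  bottom flange (beyond web): d = -102 mm → contributes +19 849 835 mm⁴
Total I = 45 023 669 mm⁴.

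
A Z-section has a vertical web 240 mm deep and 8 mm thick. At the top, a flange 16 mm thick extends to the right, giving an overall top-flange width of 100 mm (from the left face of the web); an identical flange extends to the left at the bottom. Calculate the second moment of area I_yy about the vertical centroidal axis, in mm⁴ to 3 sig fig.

I_yy ≈ 9.45 × 10⁶ mm⁴

Split into non-overlapping primitives; take the origin at the lower-left of the bounding box.
Web: 8 × 240, A = 1 920 mm², x = 96 mm, Ī = 10 240 mm⁴.
Top flange (beyond web): 92 × 16, A = 1 472 mm², x = 146 mm, Ī = 1 038 251 mm⁴.
Bottom flange (beyond web): 92 × 16, A = 1 472 mm², x = 46 mm, Ī = 1 038 251 mm⁴.
Centroid: x̄ = ΣA·x / ΣA = 96 mm.
Transfer each piece to the vertical centroidal axis using Ī + A·d² with d = x − 96:
  web: d = 0 mm → contributes +10 240 mm⁴
  top flange (beyond web): d = 50 mm → contributes +4 718 251 mm⁴
  bottom flange (beyond web): d = -50 mm → contributes +4 718 251 mm⁴
Total I = 9 446 741 mm⁴.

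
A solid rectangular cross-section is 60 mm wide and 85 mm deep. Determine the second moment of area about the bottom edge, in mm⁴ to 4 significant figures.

The section: 60 × 85, A = 5 100 mm², y = 42.5 mm, Ī = 3 070 625 mm⁴.
Transfer it to a horizontal axis along the bottom face using Ī + A·d² with d = y − 0:
  the section: d = 42.5 mm → contributes +12 282 500 mm⁴
Total I = 12 282 500 mm⁴.

I_base ≈ 1.228 × 10⁷ mm⁴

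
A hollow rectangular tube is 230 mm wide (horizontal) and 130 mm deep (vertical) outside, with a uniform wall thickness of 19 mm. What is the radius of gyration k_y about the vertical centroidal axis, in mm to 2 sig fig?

Treat the section as a set of non-overlapping primitives; coordinates are from the bounding-box lower-left.
Outer rectangle: 230 × 130, A = 29 900 mm², x = 115 mm, Ī = 131 809 167 mm⁴.
Inner void (subtracted): 192 × 92, A = 17 664 mm², x = 115 mm, Ī = 54 263 808 mm⁴.
By symmetry the centroid is at mid-width, x̄ = 115 mm.
All pieces are centred on the vertical centroidal axis, so I = ΣĪ (holes subtracted) = 77 545 359 mm⁴.
Radius of gyration: k = √(I/A) = √(77 545 359 / 12 236) = 79.61 mm.

k_y ≈ 80 mm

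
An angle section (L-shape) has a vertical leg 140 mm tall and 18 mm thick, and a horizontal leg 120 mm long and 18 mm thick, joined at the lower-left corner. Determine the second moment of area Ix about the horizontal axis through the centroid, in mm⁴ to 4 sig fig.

Ix ≈ 8.118 × 10⁶ mm⁴

Break the section into simple shapes (no overlaps), measuring from the bottom-left corner of the bounding box.
Vertical leg: 18 × 140, A = 2 520 mm², y = 70 mm, Ī = 4 116 000 mm⁴.
Horizontal leg (remainder): 102 × 18, A = 1 836 mm², y = 9 mm, Ī = 49 572 mm⁴.
Centroid: ȳ = ΣA·y / ΣA = 44.2893 mm.
Transfer each piece to the horizontal axis through the centroid using Ī + A·d² with d = y − 44.2893:
  vertical leg: d = 25.7107 mm → contributes +5 781 827 mm⁴
  horizontal leg (remainder): d = -35.2893 mm → contributes +2 336 001 mm⁴
Total I = 8 117 828 mm⁴.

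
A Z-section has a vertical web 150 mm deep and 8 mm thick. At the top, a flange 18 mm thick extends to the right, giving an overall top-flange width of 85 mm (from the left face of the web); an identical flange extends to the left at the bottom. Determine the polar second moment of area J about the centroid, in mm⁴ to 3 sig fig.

J ≈ 2.08 × 10⁷ mm⁴

Treat the section as a set of non-overlapping primitives; coordinates are from the bounding-box lower-left.
Web: 8 × 150, A = 1 200 mm², y = 75 mm, Ī = 2 250 000 mm⁴.
Top flange (beyond web): 77 × 18, A = 1 386 mm², y = 141 mm, Ī = 37 422 mm⁴.
Bottom flange (beyond web): 77 × 18, A = 1 386 mm², y = 9 mm, Ī = 37 422 mm⁴.
Centroid: ȳ = ΣA·y / ΣA = 75 mm.
Transfer each piece to the centroidal x-axis using Ī + A·d² with d = y − 75:
  web: d = 0 mm → contributes +2 250 000 mm⁴
  top flange (beyond web): d = 66 mm → contributes +6 074 838 mm⁴
  bottom flange (beyond web): d = -66 mm → contributes +6 074 838 mm⁴
Total I = 14 399 676 mm⁴.
For the y-axis: x̄ = 81 mm.
Repeating about the centroidal y-axis gives I_y = 6 382 924 mm⁴.
Polar second moment: J = I_x + I_y = 20 782 600 mm⁴.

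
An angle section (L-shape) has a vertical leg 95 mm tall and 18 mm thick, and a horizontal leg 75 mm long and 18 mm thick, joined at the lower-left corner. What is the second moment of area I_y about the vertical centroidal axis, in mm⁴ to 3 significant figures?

Treat the section as a set of non-overlapping primitives; coordinates are from the bounding-box lower-left.
Vertical leg: 18 × 95, A = 1 710 mm², x = 9 mm, Ī = 46 170 mm⁴.
Horizontal leg (remainder): 57 × 18, A = 1 026 mm², x = 46.5 mm, Ī = 277 790 mm⁴.
Centroid: x̄ = ΣA·x / ΣA = 23.063 mm.
Transfer each piece to the vertical centroidal axis using Ī + A·d² with d = x − 23.063:
  vertical leg: d = -14.063 mm → contributes +384 329 mm⁴
  horizontal leg (remainder): d = 23.438 mm → contributes +841 388 mm⁴
Total I = 1 225 717 mm⁴.

I_y ≈ 1.23 × 10⁶ mm⁴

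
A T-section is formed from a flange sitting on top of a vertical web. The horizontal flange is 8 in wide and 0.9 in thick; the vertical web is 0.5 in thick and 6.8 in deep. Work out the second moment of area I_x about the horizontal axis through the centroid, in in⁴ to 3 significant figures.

Treat the section as a set of non-overlapping primitives; coordinates are from the bounding-box lower-left.
Flange: 8 × 0.9, A = 7.2 in², y = 7.25 in, Ī = 0.486 in⁴.
Web: 0.5 × 6.8, A = 3.4 in², y = 3.4 in, Ī = 13.101 in⁴.
Centroid: ȳ = ΣA·y / ΣA = 6.0151 in.
Transfer each piece to the horizontal axis through the centroid using Ī + A·d² with d = y − 6.0151:
  flange: d = 1.2349 in → contributes +11.466 in⁴
  web: d = -2.6151 in → contributes +36.353 in⁴
Total I = 47.819 in⁴.

I_x ≈ 47.8 in⁴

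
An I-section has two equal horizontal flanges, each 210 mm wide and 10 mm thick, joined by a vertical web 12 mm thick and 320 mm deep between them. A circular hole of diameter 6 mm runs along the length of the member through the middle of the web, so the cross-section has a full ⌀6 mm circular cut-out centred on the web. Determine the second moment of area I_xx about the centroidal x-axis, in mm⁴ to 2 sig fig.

I_xx ≈ 1.5 × 10⁸ mm⁴

Break the section into simple shapes (no overlaps), measuring from the bottom-left corner of the bounding box.
Bottom flange: 210 × 10, A = 2 100 mm², y = 5 mm, Ī = 17 500 mm⁴.
Web: 12 × 320, A = 3 840 mm², y = 170 mm, Ī = 32 768 000 mm⁴.
Top flange: 210 × 10, A = 2 100 mm², y = 335 mm, Ī = 17 500 mm⁴.
Hole (subtracted): ⌀6, A = 28.27 mm², y = 170 mm, Ī = 63.62 mm⁴.
By symmetry the centroid is at mid-height, ȳ = 170 mm.
Transfer each piece to the centroidal x-axis using Ī + A·d² with d = y − 170:
  bottom flange: d = -165 mm → contributes +57 190 000 mm⁴
  web: d = 0 mm → contributes +32 768 000 mm⁴
  top flange: d = 165 mm → contributes +57 190 000 mm⁴
  hole: d = 0 mm → contributes −63.62 mm⁴
Total I = 147 147 936 mm⁴.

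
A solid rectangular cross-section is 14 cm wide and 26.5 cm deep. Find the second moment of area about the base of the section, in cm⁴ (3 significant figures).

The section: 14 × 26.5, A = 371 cm², y = 13.25 cm, Ī = 21 711 cm⁴.
Transfer it to a horizontal axis along the bottom face using Ī + A·d² with d = y − 0:
  the section: d = 13.25 cm → contributes +86 845 cm⁴
Total I = 86 845 cm⁴.

I_base ≈ 8.68 × 10⁴ cm⁴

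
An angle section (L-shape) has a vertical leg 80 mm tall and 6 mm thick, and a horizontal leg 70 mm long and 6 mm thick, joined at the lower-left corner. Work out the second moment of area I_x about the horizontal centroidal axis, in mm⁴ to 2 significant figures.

Split into non-overlapping primitives; take the origin at the lower-left of the bounding box.
Vertical leg: 6 × 80, A = 480 mm², y = 40 mm, Ī = 256 000 mm⁴.
Horizontal leg (remainder): 64 × 6, A = 384 mm², y = 3 mm, Ī = 1 152 mm⁴.
Centroid: ȳ = ΣA·y / ΣA = 23.56 mm.
Transfer each piece to the horizontal centroidal axis using Ī + A·d² with d = y − 23.56:
  vertical leg: d = 16.44 mm → contributes +385 801 mm⁴
  horizontal leg (remainder): d = -20.56 mm → contributes +163 404 mm⁴
Total I = 549 205 mm⁴.

I_x ≈ 5.5 × 10⁵ mm⁴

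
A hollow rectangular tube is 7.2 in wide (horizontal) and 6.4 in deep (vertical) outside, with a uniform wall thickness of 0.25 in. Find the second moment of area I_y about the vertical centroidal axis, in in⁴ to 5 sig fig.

I_y ≈ 51.190 in⁴

Treat the section as a set of non-overlapping primitives; coordinates are from the bounding-box lower-left.
Outer rectangle: 7.2 × 6.4, A = 46.08 in², x = 3.6 in, Ī = 199.0656 in⁴.
Inner void (subtracted): 6.7 × 5.9, A = 39.53 in², x = 3.6 in, Ī = 147.8751 in⁴.
By symmetry the centroid is at mid-width, x̄ = 3.6 in.
All pieces are centred on the vertical centroidal axis, so I = ΣĪ (holes subtracted) = 51.19046 in⁴.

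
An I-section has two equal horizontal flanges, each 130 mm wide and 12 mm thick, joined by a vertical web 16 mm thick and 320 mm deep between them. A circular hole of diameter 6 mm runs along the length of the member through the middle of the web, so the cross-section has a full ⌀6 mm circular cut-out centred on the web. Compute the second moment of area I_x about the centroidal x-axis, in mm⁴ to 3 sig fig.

Break the section into simple shapes (no overlaps), measuring from the bottom-left corner of the bounding box.
Bottom flange: 130 × 12, A = 1 560 mm², y = 6 mm, Ī = 18 720 mm⁴.
Web: 16 × 320, A = 5 120 mm², y = 172 mm, Ī = 43 690 667 mm⁴.
Top flange: 130 × 12, A = 1 560 mm², y = 338 mm, Ī = 18 720 mm⁴.
Hole (subtracted): ⌀6, A = 28.274 mm², y = 172 mm, Ī = 63.617 mm⁴.
By symmetry the centroid is at mid-height, ȳ = 172 mm.
Transfer each piece to the centroidal x-axis using Ī + A·d² with d = y − 172:
  bottom flange: d = -166 mm → contributes +43 006 080 mm⁴
  web: d = 0 mm → contributes +43 690 667 mm⁴
  top flange: d = 166 mm → contributes +43 006 080 mm⁴
  hole: d = 0 mm → contributes −63.617 mm⁴
Total I = 129 702 763 mm⁴.

I_x ≈ 1.30 × 10⁸ mm⁴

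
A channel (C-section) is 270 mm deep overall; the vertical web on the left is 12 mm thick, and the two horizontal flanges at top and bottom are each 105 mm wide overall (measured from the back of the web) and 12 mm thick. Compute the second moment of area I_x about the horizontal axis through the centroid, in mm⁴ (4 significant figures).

I_x ≈ 5.685 × 10⁷ mm⁴

Break the section into simple shapes (no overlaps), measuring from the bottom-left corner of the bounding box.
Web: 12 × 270, A = 3 240 mm², y = 135 mm, Ī = 19 683 000 mm⁴.
Top flange (beyond web): 93 × 12, A = 1 116 mm², y = 264 mm, Ī = 13 392 mm⁴.
Bottom flange (beyond web): 93 × 12, A = 1 116 mm², y = 6 mm, Ī = 13 392 mm⁴.
By symmetry the centroid is at mid-height, ȳ = 135 mm.
Transfer each piece to the horizontal axis through the centroid using Ī + A·d² with d = y − 135:
  web: d = 0 mm → contributes +19 683 000 mm⁴
  top flange (beyond web): d = 129 mm → contributes +18 584 748 mm⁴
  bottom flange (beyond web): d = -129 mm → contributes +18 584 748 mm⁴
Total I = 56 852 496 mm⁴.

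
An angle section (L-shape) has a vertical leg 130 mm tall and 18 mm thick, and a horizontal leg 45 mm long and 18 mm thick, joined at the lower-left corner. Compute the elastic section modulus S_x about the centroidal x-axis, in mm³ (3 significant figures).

Split into non-overlapping primitives; take the origin at the lower-left of the bounding box.
Vertical leg: 18 × 130, A = 2 340 mm², y = 65 mm, Ī = 3 295 500 mm⁴.
Horizontal leg (remainder): 27 × 18, A = 486 mm², y = 9 mm, Ī = 13 122 mm⁴.
Centroid: ȳ = ΣA·y / ΣA = 55.369 mm.
Transfer each piece to the centroidal x-axis using Ī + A·d² with d = y − 55.369:
  vertical leg: d = 9.6306 mm → contributes +3 512 530 mm⁴
  horizontal leg (remainder): d = -46.369 mm → contributes +1 058 082 mm⁴
Total I = 4 570 612 mm⁴.
Extreme fibre distance c = 74.631 mm; S = I/c = 61 243 mm³.

S_x ≈ 6.12 × 10⁴ mm³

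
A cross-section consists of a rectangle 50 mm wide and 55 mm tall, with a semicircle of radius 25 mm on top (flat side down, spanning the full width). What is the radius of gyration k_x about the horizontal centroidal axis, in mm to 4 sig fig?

k_x ≈ 21.88 mm

Treat the section as a set of non-overlapping primitives; coordinates are from the bounding-box lower-left.
Rectangular body: 50 × 55, A = 2 750 mm², y = 27.5 mm, Ī = 693 229 mm⁴.
Semicircular cap: semicircle r = 25, A = 981.748 mm², y = 65.6103 mm, Ī = 42873.8 mm⁴.
Centroid: ȳ = ΣA·y / ΣA = 37.5261 mm.
Transfer each piece to the horizontal centroidal axis using Ī + A·d² with d = y − 37.5261:
  rectangular body: d = -10.0261 mm → contributes +969 664 mm⁴
  semicircular cap: d = 28.0843 mm → contributes +817 204 mm⁴
Total I = 1 786 868 mm⁴.
Radius of gyration: k = √(I/A) = √(1 786 868 / 3731.75) = 21.8822 mm.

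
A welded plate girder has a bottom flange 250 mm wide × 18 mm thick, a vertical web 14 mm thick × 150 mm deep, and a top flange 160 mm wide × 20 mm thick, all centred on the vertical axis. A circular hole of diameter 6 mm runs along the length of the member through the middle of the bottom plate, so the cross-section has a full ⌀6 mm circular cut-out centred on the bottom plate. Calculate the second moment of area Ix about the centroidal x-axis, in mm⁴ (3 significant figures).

Ix ≈ 5.77 × 10⁷ mm⁴

Treat the section as a set of non-overlapping primitives; coordinates are from the bounding-box lower-left.
Bottom plate: 250 × 18, A = 4 500 mm², y = 9 mm, Ī = 121 500 mm⁴.
Web plate: 14 × 150, A = 2 100 mm², y = 93 mm, Ī = 3 937 500 mm⁴.
Top plate: 160 × 20, A = 3 200 mm², y = 178 mm, Ī = 106 667 mm⁴.
Hole (subtracted): ⌀6, A = 28.274 mm², y = 9 mm, Ī = 63.617 mm⁴.
Centroid: ȳ = ΣA·y / ΣA = 82.395 mm.
Transfer each piece to the centroidal x-axis using Ī + A·d² with d = y − 82.395:
  bottom plate: d = -73.395 mm → contributes +24 362 501 mm⁴
  web plate: d = 10.605 mm → contributes +4 173 660 mm⁴
  top plate: d = 95.605 mm → contributes +29 355 415 mm⁴
  hole: d = -73.395 mm → contributes −152 374 mm⁴
Total I = 57 739 201 mm⁴.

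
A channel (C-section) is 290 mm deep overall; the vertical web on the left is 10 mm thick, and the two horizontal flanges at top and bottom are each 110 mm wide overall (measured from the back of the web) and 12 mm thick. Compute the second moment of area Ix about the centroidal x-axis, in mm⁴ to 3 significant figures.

Ix ≈ 6.67 × 10⁷ mm⁴

Treat the section as a set of non-overlapping primitives; coordinates are from the bounding-box lower-left.
Web: 10 × 290, A = 2 900 mm², y = 145 mm, Ī = 20 324 167 mm⁴.
Top flange (beyond web): 100 × 12, A = 1 200 mm², y = 284 mm, Ī = 14 400 mm⁴.
Bottom flange (beyond web): 100 × 12, A = 1 200 mm², y = 6 mm, Ī = 14 400 mm⁴.
By symmetry the centroid is at mid-height, ȳ = 145 mm.
Transfer each piece to the centroidal x-axis using Ī + A·d² with d = y − 145:
  web: d = 0 mm → contributes +20 324 167 mm⁴
  top flange (beyond web): d = 139 mm → contributes +23 199 600 mm⁴
  bottom flange (beyond web): d = -139 mm → contributes +23 199 600 mm⁴
Total I = 66 723 367 mm⁴.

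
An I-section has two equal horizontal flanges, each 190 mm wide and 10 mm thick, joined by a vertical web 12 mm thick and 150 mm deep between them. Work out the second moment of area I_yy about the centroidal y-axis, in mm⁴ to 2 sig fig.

Treat the section as a set of non-overlapping primitives; coordinates are from the bounding-box lower-left.
Bottom flange: 190 × 10, A = 1 900 mm², x = 95 mm, Ī = 5 715 833 mm⁴.
Web: 12 × 150, A = 1 800 mm², x = 95 mm, Ī = 21 600 mm⁴.
Top flange: 190 × 10, A = 1 900 mm², x = 95 mm, Ī = 5 715 833 mm⁴.
By symmetry the centroid is at mid-width, x̄ = 95 mm.
All pieces are centred on the centroidal y-axis, so I = ΣĪ = 11 453 267 mm⁴.

I_yy ≈ 1.1 × 10⁷ mm⁴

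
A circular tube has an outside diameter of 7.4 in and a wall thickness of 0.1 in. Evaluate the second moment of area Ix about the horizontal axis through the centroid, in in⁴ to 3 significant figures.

Break the section into simple shapes (no overlaps), measuring from the bottom-left corner of the bounding box.
Outer circle: ⌀7.4, A = 43.008 in², y = 3.7 in, Ī = 147.2 in⁴.
Bore (subtracted): ⌀7.2, A = 40.715 in², y = 3.7 in, Ī = 131.92 in⁴.
By symmetry the centroid is at mid-height, ȳ = 3.7 in.
All pieces are centred on the horizontal axis through the centroid, so I = ΣĪ (holes subtracted) = 15.28 in⁴.

Ix ≈ 15.3 in⁴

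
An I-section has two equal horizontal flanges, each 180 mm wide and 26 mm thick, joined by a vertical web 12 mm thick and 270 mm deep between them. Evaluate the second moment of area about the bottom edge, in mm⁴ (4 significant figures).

Treat the section as a set of non-overlapping primitives; coordinates are from the bounding-box lower-left.
Bottom flange: 180 × 26, A = 4 680 mm², y = 13 mm, Ī = 263 640 mm⁴.
Web: 12 × 270, A = 3 240 mm², y = 161 mm, Ī = 19 683 000 mm⁴.
Top flange: 180 × 26, A = 4 680 mm², y = 309 mm, Ī = 263 640 mm⁴.
Transfer each piece to a horizontal axis along the bottom face using Ī + A·d² with d = y − 0:
  bottom flange: d = 13 mm → contributes +1 054 560 mm⁴
  web: d = 161 mm → contributes +103 667 040 mm⁴
  top flange: d = 309 mm → contributes +447 114 720 mm⁴
Total I = 551 836 320 mm⁴.

I_base ≈ 5.518 × 10⁸ mm⁴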